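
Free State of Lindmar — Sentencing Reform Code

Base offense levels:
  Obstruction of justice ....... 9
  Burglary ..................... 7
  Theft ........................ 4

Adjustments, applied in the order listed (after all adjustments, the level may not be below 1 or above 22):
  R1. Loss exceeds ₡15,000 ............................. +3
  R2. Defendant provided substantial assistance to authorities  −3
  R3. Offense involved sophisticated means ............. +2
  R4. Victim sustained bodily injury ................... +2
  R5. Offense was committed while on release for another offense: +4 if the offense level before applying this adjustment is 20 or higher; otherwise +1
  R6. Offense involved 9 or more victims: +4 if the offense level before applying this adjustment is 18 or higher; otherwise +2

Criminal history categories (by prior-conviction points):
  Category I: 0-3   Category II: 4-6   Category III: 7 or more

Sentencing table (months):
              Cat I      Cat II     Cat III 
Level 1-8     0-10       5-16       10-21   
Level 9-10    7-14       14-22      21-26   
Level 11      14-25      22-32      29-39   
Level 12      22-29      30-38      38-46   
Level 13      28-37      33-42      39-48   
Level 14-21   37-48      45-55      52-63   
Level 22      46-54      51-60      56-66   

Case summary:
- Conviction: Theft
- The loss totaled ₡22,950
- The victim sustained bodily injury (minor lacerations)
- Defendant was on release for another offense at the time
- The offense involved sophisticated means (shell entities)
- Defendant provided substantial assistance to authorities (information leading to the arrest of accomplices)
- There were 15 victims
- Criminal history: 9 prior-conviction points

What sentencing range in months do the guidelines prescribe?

Base offense level for theft: 4.
R1 applies: 4 + 3 = 7.
R2 applies: 7 − 3 = 4.
R3 applies: 4 + 2 = 6.
R4 applies: 6 + 2 = 8.
R5 applies (level before this adjustment is 8 < 20, so +1): 8 + 1 = 9.
R6 applies (level before this adjustment is 9 < 18, so +2): 9 + 2 = 11.
Final offense level: 11.
Criminal history: 9 prior points → Category III (7+).
Level 11 falls in the 11 band.
Grid: Level 11 × Category III = 29-39 months.

29-39 months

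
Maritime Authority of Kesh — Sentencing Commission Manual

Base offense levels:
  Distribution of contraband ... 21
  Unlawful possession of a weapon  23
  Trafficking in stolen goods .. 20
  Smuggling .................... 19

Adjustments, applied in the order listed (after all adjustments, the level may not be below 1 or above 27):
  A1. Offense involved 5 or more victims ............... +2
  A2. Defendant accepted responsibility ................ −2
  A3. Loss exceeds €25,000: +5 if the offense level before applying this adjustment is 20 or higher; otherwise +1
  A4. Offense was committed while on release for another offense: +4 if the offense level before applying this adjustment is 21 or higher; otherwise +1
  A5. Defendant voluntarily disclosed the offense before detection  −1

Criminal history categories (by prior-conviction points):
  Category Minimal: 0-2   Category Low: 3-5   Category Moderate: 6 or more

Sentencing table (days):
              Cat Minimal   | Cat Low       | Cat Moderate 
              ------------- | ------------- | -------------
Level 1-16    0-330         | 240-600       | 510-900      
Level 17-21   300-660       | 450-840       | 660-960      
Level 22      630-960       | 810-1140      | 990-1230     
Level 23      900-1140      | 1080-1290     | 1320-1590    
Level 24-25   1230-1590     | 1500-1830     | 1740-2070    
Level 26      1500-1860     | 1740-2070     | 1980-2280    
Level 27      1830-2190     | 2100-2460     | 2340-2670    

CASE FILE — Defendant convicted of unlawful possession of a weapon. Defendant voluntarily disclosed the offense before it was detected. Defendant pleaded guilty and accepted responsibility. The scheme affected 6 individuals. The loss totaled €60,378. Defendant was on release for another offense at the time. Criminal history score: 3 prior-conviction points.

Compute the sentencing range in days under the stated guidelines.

Base offense level for unlawful possession of a weapon: 23.
A1 applies: 23 + 2 = 25.
A2 applies: 25 − 2 = 23.
A3 applies (level before this adjustment is 23 ≥ 20, so +5): 23 + 5 = 28.
A4 applies (level before this adjustment is 28 ≥ 21, so +4): 28 + 4 = 32.
A5 applies: 32 − 1 = 31.
Level 31 exceeds the maximum of 27; capped at 27.
Final offense level: 27.
Criminal history: 3 prior points → Category Low (3-5).
Level 27 falls in the 27 band.
Grid: Level 27 × Category Low = 2100-2460 days.

2100-2460 days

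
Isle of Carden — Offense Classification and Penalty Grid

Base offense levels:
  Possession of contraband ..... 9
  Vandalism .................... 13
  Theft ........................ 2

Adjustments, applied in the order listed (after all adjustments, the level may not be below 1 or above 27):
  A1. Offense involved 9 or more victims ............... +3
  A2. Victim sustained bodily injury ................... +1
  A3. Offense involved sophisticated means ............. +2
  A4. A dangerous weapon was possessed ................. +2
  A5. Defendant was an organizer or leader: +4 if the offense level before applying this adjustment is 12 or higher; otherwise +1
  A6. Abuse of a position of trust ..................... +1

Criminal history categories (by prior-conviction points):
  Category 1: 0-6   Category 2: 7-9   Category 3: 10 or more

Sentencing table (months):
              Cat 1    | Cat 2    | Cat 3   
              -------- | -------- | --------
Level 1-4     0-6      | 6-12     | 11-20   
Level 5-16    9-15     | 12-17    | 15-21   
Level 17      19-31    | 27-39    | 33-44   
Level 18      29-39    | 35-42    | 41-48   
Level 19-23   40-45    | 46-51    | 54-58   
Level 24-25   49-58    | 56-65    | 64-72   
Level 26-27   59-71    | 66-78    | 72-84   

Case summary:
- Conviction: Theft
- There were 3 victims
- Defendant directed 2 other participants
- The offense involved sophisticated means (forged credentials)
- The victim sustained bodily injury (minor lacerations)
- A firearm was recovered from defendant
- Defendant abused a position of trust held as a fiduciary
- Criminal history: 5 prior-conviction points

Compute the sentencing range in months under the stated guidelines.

Base offense level for theft: 2.
A2 applies: 2 + 1 = 3.
A3 applies: 3 + 2 = 5.
A4 applies: 5 + 2 = 7.
A5 applies (level before this adjustment is 7 < 12, so +1): 7 + 1 = 8.
A6 applies: 8 + 1 = 9.
Final offense level: 9.
Criminal history: 5 prior points → Category 1 (0-6).
Level 9 falls in the 5-16 band.
Grid: Level 5-16 × Category 1 = 9-15 months.

9-15 months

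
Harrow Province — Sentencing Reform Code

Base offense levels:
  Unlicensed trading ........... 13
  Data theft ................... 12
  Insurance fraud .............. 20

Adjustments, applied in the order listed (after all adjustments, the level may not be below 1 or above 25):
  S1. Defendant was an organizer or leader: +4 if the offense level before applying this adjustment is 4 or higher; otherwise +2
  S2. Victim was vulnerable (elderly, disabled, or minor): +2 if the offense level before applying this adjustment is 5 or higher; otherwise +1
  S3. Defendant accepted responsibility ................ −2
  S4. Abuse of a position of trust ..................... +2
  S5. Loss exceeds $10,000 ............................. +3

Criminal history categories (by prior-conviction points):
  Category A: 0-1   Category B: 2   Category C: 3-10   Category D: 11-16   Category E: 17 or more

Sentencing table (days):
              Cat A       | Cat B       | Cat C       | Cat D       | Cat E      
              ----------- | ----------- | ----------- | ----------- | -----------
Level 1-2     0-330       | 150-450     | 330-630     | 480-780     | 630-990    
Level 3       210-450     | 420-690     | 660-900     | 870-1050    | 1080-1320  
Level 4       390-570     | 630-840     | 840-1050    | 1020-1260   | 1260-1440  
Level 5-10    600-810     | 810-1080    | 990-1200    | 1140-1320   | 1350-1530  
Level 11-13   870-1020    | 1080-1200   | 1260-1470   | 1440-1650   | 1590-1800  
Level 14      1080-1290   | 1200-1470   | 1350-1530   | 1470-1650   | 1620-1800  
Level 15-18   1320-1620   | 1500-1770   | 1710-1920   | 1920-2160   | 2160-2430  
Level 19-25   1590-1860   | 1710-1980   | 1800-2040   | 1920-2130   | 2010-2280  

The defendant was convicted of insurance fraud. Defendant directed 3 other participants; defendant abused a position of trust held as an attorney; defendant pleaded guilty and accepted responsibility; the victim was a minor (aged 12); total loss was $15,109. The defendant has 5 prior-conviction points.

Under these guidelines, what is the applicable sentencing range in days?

1800-2040 days

Base offense level for insurance fraud: 20.
S1 applies (level before this adjustment is 20 ≥ 4, so +4): 20 + 4 = 24.
S2 applies (level before this adjustment is 24 ≥ 5, so +2): 24 + 2 = 26.
S3 applies: 26 − 2 = 24.
S4 applies: 24 + 2 = 26.
S5 applies: 26 + 3 = 29.
Level 29 exceeds the maximum of 25; capped at 25.
Final offense level: 25.
Criminal history: 5 prior points → Category C (3-10).
Level 25 falls in the 19-25 band.
Grid: Level 19-25 × Category C = 1800-2040 days.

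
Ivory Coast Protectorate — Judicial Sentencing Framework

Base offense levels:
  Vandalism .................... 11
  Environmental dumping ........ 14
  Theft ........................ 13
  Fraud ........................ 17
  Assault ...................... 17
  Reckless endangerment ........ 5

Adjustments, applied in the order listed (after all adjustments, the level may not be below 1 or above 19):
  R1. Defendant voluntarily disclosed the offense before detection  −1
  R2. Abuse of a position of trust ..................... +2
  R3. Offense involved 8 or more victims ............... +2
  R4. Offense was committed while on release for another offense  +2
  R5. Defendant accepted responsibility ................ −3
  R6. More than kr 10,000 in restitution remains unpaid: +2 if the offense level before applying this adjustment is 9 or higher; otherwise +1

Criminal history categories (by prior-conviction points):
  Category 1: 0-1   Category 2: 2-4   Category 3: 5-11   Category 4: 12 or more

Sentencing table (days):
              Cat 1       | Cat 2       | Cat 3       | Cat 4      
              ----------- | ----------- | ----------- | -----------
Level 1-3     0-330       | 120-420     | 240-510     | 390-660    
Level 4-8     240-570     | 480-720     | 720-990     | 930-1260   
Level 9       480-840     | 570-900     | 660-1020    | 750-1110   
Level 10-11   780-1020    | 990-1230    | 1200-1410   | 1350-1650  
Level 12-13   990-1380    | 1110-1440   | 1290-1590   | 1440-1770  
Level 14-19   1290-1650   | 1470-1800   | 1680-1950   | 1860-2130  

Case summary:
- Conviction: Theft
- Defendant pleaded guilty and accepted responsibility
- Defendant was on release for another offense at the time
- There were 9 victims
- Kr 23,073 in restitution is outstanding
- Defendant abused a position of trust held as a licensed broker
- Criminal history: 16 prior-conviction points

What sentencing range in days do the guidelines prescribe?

1860-2130 days

Base offense level for theft: 13.
R2 applies: 13 + 2 = 15.
R3 applies: 15 + 2 = 17.
R4 applies: 17 + 2 = 19.
R5 applies: 19 − 3 = 16.
R6 applies (level before this adjustment is 16 ≥ 9, so +2): 16 + 2 = 18.
Final offense level: 18.
Criminal history: 16 prior points → Category 4 (12+).
Level 18 falls in the 14-19 band.
Grid: Level 14-19 × Category 4 = 1860-2130 days.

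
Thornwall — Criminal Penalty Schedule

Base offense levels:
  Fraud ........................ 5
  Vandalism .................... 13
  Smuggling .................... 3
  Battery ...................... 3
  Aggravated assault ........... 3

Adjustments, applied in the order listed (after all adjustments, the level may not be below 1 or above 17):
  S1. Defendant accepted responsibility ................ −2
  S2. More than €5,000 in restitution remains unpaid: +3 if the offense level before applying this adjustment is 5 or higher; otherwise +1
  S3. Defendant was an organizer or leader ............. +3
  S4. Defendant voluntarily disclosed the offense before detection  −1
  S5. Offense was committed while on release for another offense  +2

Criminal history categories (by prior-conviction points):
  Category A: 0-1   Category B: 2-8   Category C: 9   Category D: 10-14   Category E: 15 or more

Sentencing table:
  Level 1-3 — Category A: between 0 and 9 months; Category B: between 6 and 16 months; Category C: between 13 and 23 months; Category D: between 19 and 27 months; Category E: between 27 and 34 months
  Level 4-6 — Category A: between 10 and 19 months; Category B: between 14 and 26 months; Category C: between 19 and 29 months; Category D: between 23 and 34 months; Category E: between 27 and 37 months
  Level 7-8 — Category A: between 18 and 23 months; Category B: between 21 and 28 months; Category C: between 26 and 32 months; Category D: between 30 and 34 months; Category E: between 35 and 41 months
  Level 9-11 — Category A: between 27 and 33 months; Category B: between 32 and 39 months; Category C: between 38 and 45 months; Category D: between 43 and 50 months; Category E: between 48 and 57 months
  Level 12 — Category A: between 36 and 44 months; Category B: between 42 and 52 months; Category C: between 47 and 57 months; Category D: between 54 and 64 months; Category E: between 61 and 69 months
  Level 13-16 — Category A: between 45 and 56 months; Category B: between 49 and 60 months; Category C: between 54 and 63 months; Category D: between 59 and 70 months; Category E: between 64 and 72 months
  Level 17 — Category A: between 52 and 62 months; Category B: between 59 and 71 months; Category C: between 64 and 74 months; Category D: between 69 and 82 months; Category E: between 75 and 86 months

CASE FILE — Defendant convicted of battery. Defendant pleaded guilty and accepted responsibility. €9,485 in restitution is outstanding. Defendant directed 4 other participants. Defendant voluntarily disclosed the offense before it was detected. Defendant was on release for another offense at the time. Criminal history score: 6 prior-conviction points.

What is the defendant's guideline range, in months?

Base offense level for battery: 3.
S1 applies: 3 − 2 = 1.
S2 applies (level before this adjustment is 1 < 5, so +1): 1 + 1 = 2.
S3 applies: 2 + 3 = 5.
S4 applies: 5 − 1 = 4.
S5 applies: 4 + 2 = 6.
Final offense level: 6.
Criminal history: 6 prior points → Category B (2-8).
Level 6 falls in the 4-6 band.
Grid: Level 4-6 × Category B = 14-26 months.

14-26 months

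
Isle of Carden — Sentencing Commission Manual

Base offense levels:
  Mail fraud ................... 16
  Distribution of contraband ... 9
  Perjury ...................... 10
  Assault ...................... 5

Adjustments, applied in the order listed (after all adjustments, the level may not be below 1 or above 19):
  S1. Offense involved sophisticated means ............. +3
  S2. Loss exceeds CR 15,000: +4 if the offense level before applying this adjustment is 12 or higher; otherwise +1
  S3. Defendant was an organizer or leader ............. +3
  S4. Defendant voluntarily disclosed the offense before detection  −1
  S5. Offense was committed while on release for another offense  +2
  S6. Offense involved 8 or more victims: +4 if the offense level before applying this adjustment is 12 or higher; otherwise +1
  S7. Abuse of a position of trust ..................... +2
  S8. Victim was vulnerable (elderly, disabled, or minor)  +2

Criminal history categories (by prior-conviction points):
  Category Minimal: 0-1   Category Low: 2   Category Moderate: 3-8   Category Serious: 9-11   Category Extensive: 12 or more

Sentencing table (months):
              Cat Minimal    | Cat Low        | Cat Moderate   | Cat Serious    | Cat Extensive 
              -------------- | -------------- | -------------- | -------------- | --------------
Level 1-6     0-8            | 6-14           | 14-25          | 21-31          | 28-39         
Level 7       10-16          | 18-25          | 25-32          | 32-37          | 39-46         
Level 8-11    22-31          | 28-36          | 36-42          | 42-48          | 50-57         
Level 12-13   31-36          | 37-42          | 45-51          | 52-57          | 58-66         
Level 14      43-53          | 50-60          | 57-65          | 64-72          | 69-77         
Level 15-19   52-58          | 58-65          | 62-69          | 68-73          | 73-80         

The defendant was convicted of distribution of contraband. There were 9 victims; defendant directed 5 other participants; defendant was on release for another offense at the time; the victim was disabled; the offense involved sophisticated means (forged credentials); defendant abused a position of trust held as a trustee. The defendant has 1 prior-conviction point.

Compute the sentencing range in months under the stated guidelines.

Base offense level for distribution of contraband: 9.
S1 applies: 9 + 3 = 12.
S2 does not apply.
S3 applies: 12 + 3 = 15.
S4 does not apply.
S5 applies: 15 + 2 = 17.
S6 applies (level before this adjustment is 17 ≥ 12, so +4): 17 + 4 = 21.
S7 applies: 21 + 2 = 23.
S8 applies: 23 + 2 = 25.
Level 25 exceeds the maximum of 19; capped at 19.
Final offense level: 19.
Criminal history: 1 prior point → Category Minimal (0-1).
Level 19 falls in the 15-19 band.
Grid: Level 15-19 × Category Minimal = 52-58 months.

52-58 months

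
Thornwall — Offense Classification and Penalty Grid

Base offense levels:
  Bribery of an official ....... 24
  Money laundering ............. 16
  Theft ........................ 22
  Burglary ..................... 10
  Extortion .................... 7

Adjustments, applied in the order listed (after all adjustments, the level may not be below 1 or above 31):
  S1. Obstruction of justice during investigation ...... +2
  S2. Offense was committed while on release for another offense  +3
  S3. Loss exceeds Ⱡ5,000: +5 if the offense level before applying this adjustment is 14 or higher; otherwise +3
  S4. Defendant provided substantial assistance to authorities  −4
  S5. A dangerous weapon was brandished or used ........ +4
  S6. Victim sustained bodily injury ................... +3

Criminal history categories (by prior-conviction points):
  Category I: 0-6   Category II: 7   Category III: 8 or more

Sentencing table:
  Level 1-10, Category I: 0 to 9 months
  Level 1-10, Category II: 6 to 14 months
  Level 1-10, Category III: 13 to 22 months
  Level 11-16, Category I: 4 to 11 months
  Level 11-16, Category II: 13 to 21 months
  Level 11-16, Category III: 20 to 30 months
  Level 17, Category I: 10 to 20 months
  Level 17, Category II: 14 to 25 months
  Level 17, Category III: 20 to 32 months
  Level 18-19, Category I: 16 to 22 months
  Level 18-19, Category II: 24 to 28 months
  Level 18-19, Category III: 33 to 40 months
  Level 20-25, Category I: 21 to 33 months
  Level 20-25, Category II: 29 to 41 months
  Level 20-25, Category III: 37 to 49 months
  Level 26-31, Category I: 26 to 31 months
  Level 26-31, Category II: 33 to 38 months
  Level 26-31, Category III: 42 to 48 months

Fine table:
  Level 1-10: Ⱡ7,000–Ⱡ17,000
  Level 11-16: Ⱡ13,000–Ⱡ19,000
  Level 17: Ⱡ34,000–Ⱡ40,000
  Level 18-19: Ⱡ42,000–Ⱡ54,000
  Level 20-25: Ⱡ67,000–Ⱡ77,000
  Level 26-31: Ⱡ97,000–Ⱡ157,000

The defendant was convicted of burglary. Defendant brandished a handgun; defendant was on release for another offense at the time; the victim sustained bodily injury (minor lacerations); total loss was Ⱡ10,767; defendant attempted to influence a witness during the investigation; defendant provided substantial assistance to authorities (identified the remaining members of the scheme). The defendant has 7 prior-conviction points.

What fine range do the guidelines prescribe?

Ⱡ67,000–Ⱡ77,000

Base offense level for burglary: 10.
S1 applies: 10 + 2 = 12.
S2 applies: 12 + 3 = 15.
S3 applies (level before this adjustment is 15 ≥ 14, so +5): 15 + 5 = 20.
S4 applies: 20 − 4 = 16.
S5 applies: 16 + 4 = 20.
S6 applies: 20 + 3 = 23.
Final offense level: 23.
Level 23 falls in the 20-25 band.
Fine table: Level 20-25 → Ⱡ67,000–Ⱡ77,000.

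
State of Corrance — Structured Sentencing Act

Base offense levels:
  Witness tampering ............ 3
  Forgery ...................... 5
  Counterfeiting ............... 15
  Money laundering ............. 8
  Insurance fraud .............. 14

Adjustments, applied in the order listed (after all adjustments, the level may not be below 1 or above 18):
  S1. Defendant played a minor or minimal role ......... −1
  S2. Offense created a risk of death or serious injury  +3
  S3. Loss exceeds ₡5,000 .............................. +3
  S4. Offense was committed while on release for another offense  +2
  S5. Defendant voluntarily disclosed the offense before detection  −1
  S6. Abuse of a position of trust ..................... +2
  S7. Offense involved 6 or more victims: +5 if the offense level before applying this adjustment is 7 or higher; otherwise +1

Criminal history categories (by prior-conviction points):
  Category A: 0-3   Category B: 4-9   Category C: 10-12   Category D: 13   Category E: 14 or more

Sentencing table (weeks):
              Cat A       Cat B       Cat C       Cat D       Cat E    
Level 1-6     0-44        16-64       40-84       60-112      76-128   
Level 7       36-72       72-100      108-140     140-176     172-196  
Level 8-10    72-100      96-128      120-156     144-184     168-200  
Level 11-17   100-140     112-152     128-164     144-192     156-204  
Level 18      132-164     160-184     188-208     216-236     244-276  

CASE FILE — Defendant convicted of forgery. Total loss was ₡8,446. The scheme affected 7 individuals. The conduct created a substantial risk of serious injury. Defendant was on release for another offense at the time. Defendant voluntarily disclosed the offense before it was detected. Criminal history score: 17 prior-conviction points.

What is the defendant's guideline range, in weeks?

Base offense level for forgery: 5.
S1 does not apply.
S2 applies: 5 + 3 = 8.
S3 applies: 8 + 3 = 11.
S4 applies: 11 + 2 = 13.
S5 applies: 13 − 1 = 12.
S6 does not apply.
S7 applies (level before this adjustment is 12 ≥ 7, so +5): 12 + 5 = 17.
Final offense level: 17.
Criminal history: 17 prior points → Category E (14+).
Level 17 falls in the 11-17 band.
Grid: Level 11-17 × Category E = 156-204 weeks.

156-204 weeks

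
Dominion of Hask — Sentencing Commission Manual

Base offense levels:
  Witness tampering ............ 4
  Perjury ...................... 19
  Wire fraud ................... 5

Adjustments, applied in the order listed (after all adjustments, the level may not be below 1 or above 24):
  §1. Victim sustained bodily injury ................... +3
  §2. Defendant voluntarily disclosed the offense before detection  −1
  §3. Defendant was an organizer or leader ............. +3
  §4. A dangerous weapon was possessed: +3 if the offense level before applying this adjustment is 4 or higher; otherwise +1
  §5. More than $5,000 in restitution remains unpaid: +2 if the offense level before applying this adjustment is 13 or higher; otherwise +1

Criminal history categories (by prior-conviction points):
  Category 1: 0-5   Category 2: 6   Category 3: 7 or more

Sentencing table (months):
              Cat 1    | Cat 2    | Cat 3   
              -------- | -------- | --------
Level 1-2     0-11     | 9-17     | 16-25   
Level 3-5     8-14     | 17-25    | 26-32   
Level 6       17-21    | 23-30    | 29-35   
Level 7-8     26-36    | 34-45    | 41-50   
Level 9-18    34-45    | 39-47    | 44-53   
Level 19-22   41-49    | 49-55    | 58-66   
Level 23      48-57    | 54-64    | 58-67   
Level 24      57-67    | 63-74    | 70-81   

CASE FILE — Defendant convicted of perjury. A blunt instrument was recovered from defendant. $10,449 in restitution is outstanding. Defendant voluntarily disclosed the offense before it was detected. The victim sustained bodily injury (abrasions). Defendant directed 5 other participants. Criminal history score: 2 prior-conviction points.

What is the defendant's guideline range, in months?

57-67 months

Base offense level for perjury: 19.
§1 applies: 19 + 3 = 22.
§2 applies: 22 − 1 = 21.
§3 applies: 21 + 3 = 24.
§4 applies (level before this adjustment is 24 ≥ 4, so +3): 24 + 3 = 27.
§5 applies (level before this adjustment is 27 ≥ 13, so +2): 27 + 2 = 29.
Level 29 exceeds the maximum of 24; capped at 24.
Final offense level: 24.
Criminal history: 2 prior points → Category 1 (0-5).
Level 24 falls in the 24 band.
Grid: Level 24 × Category 1 = 57-67 months.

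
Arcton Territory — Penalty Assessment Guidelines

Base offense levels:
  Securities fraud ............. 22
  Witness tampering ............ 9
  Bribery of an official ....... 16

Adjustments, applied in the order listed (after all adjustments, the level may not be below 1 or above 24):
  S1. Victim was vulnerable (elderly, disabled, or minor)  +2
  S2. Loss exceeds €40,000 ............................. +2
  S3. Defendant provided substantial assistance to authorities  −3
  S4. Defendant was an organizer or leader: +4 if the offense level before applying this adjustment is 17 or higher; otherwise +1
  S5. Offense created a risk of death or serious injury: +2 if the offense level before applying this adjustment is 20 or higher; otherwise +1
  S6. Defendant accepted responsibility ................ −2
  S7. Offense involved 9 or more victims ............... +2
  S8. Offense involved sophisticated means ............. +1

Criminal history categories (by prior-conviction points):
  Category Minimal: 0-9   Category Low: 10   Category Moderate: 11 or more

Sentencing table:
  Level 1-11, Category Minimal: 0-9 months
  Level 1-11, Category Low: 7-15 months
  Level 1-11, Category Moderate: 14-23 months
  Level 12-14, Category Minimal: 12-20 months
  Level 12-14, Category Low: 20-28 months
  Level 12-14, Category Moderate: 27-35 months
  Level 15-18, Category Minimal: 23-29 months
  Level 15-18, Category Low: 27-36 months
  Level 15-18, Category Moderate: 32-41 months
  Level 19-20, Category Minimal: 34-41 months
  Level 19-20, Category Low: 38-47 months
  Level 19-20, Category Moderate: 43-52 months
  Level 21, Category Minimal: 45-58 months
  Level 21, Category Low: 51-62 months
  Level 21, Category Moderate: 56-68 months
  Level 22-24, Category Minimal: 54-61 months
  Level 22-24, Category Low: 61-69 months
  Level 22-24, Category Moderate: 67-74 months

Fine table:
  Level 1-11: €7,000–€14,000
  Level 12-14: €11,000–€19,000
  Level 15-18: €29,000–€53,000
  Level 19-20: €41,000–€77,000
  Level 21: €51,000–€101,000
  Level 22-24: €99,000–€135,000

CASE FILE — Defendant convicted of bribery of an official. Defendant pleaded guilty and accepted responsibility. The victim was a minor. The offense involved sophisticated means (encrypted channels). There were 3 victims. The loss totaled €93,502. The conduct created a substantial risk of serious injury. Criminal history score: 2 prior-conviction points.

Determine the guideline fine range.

Base offense level for bribery of an official: 16.
S1 applies: 16 + 2 = 18.
S2 applies: 18 + 2 = 20.
S4 does not apply.
S5 applies (level before this adjustment is 20 ≥ 20, so +2): 20 + 2 = 22.
S6 applies: 22 − 2 = 20.
S7 does not apply.
S8 applies: 20 + 1 = 21.
Final offense level: 21.
Level 21 falls in the 21 band.
Fine table: Level 21 → €51,000–€101,000.

€51,000–€101,000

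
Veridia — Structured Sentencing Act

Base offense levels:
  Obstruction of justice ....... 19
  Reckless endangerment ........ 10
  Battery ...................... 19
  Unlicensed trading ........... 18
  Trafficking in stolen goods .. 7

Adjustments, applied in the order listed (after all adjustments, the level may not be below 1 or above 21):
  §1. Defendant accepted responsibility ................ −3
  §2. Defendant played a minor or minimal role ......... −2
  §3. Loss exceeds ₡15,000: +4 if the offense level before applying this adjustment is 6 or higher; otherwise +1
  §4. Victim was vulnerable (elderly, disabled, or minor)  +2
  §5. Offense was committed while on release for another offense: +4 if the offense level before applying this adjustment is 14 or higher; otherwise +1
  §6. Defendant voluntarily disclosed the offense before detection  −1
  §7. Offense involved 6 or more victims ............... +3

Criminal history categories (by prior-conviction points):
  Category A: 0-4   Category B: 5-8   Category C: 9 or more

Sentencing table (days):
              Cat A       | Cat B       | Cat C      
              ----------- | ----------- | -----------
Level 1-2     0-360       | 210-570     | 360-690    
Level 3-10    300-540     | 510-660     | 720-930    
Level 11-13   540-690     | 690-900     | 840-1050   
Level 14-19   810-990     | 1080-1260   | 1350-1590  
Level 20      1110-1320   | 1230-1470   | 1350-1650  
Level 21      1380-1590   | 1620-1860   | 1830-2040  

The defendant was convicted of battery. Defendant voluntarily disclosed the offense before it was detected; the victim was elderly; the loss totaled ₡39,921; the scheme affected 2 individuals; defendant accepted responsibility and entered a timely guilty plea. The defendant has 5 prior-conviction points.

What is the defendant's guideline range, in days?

1620-1860 days

Base offense level for battery: 19.
§1 applies: 19 − 3 = 16.
§2 does not apply.
§3 applies (level before this adjustment is 16 ≥ 6, so +4): 16 + 4 = 20.
§4 applies: 20 + 2 = 22.
§5 does not apply.
§6 applies: 22 − 1 = 21.
§7 does not apply.
Final offense level: 21.
Criminal history: 5 prior points → Category B (5-8).
Level 21 falls in the 21 band.
Grid: Level 21 × Category B = 1620-1860 days.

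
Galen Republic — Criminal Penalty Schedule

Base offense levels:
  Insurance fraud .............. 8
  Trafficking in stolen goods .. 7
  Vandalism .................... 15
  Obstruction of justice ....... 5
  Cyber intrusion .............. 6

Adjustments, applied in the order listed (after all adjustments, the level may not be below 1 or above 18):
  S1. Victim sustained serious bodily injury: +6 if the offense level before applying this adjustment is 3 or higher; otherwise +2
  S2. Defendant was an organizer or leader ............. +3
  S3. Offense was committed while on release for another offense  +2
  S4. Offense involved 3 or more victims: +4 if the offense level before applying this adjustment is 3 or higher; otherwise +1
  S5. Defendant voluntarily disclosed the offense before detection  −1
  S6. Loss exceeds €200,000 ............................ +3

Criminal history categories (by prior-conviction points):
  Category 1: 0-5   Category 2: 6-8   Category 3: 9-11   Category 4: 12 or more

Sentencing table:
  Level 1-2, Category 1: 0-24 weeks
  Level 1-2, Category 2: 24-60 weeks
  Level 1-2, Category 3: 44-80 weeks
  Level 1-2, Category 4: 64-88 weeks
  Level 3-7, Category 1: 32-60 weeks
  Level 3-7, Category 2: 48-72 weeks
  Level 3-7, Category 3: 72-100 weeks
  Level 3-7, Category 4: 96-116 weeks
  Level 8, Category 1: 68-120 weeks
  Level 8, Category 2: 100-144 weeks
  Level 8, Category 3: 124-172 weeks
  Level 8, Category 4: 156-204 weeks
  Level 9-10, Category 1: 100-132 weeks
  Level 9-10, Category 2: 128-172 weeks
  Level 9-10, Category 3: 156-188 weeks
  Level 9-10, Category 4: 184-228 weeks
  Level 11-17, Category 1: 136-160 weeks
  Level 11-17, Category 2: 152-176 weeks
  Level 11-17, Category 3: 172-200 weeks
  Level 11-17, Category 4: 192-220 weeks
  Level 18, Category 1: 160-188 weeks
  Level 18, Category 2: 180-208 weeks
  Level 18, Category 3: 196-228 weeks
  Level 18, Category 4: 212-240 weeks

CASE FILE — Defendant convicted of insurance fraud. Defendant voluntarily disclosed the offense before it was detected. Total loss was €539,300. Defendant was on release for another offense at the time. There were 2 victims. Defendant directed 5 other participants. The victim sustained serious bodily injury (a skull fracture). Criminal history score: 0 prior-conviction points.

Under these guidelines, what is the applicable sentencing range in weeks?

Base offense level for insurance fraud: 8.
S1 applies (level before this adjustment is 8 ≥ 3, so +6): 8 + 6 = 14.
S2 applies: 14 + 3 = 17.
S3 applies: 17 + 2 = 19.
S5 applies: 19 − 1 = 18.
S6 applies: 18 + 3 = 21.
Level 21 exceeds the maximum of 18; capped at 18.
Final offense level: 18.
Criminal history: 0 prior points → Category 1 (0-5).
Level 18 falls in the 18 band.
Grid: Level 18 × Category 1 = 160-188 weeks.

160-188 weeks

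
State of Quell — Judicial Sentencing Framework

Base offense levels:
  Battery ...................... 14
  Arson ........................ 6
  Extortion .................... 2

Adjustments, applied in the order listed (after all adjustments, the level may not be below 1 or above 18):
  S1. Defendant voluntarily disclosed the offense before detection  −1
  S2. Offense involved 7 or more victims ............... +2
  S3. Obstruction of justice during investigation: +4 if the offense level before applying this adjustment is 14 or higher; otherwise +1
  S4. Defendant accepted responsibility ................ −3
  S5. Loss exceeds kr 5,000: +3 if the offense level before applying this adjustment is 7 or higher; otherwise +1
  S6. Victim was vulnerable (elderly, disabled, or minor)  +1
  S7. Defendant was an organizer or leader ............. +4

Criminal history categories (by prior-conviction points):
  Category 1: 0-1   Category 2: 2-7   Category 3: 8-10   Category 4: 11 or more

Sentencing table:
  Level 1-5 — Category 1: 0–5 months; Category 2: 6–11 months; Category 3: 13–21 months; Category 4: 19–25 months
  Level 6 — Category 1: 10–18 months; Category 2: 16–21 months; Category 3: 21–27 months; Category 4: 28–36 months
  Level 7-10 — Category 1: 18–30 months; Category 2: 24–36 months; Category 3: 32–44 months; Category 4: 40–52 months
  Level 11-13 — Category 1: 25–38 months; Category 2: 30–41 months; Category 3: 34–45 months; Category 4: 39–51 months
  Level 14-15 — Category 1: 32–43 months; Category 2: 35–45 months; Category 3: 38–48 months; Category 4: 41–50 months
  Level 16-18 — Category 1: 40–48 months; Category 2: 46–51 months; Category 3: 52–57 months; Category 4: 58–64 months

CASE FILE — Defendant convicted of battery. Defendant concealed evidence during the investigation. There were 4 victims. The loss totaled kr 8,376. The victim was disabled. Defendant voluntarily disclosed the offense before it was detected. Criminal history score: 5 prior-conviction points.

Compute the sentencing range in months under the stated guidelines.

46-51 months

Base offense level for battery: 14.
S1 applies: 14 − 1 = 13.
S2 does not apply.
S3 applies (level before this adjustment is 13 < 14, so +1): 13 + 1 = 14.
S5 applies (level before this adjustment is 14 ≥ 7, so +3): 14 + 3 = 17.
S6 applies: 17 + 1 = 18.
S7 does not apply.
Final offense level: 18.
Criminal history: 5 prior points → Category 2 (2-7).
Level 18 falls in the 16-18 band.
Grid: Level 16-18 × Category 2 = 46-51 months.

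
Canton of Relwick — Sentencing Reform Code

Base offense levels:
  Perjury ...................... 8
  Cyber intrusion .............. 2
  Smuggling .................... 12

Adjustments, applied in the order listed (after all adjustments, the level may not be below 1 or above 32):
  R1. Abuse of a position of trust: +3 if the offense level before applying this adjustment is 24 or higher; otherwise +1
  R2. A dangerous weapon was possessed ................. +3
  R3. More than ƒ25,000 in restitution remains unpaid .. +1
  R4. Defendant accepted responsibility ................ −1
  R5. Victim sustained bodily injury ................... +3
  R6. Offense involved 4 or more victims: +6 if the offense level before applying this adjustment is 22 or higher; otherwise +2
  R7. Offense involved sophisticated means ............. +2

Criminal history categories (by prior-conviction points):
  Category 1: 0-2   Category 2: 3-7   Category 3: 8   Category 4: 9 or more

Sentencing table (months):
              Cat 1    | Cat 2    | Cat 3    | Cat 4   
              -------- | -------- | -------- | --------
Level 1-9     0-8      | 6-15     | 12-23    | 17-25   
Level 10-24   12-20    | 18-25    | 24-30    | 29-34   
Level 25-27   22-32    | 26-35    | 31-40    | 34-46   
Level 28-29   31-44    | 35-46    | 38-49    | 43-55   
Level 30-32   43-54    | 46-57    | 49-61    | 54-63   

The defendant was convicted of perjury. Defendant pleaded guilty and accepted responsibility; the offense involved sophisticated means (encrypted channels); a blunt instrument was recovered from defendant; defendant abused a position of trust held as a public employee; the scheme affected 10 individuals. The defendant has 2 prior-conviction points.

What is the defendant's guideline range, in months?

12-20 months

Base offense level for perjury: 8.
R1 applies (level before this adjustment is 8 < 24, so +1): 8 + 1 = 9.
R2 applies: 9 + 3 = 12.
R4 applies: 12 − 1 = 11.
R5 does not apply.
R6 applies (level before this adjustment is 11 < 22, so +2): 11 + 2 = 13.
R7 applies: 13 + 2 = 15.
Final offense level: 15.
Criminal history: 2 prior points → Category 1 (0-2).
Level 15 falls in the 10-24 band.
Grid: Level 10-24 × Category 1 = 12-20 months.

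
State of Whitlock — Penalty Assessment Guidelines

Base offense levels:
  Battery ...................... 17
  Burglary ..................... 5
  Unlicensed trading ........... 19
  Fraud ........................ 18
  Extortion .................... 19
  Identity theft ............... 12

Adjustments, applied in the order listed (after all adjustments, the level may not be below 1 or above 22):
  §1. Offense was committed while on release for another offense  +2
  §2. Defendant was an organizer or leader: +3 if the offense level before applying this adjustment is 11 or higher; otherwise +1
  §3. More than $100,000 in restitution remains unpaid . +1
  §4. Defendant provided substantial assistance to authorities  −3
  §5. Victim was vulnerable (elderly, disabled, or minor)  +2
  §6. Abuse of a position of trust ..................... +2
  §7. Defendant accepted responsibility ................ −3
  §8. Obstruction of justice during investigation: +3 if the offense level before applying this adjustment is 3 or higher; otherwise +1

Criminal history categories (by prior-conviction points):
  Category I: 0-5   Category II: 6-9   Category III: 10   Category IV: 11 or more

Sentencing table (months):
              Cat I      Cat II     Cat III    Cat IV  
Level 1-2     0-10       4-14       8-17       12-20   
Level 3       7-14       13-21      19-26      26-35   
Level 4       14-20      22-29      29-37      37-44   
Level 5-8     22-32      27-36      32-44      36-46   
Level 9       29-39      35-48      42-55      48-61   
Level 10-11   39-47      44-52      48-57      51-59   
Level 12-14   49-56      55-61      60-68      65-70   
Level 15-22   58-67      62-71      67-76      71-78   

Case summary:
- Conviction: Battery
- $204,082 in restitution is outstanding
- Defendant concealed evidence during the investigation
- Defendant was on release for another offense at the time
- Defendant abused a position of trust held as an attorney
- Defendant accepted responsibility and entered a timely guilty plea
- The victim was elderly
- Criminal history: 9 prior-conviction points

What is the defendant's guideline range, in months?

62-71 months

Base offense level for battery: 17.
§1 applies: 17 + 2 = 19.
§3 applies: 19 + 1 = 20.
§5 applies: 20 + 2 = 22.
§6 applies: 22 + 2 = 24.
§7 applies: 24 − 3 = 21.
§8 applies (level before this adjustment is 21 ≥ 3, so +3): 21 + 3 = 24.
Level 24 exceeds the maximum of 22; capped at 22.
Final offense level: 22.
Criminal history: 9 prior points → Category II (6-9).
Level 22 falls in the 15-22 band.
Grid: Level 15-22 × Category II = 62-71 months.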